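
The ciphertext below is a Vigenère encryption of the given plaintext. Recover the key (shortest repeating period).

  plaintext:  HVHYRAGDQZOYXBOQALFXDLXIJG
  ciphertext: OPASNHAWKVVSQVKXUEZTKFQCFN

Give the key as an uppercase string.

  i= 0: O-H =  7 → H
  i= 1: P-V = 20 → U
  i= 2: A-H = 19 → T
  i= 3: S-Y = 20 → U
  i= 4: N-R = 22 → W
  i= 5: H-A =  7 → H
  i= 6: A-G = 20 → U
  i= 7: W-D = 19 → T
  i= 8: K-Q = 20 → U
  i= 9: V-Z = 22 → W
  i=10: V-O =  7 → H
  i=11: S-Y = 20 → U
  i=12: Q-X = 19 → T
  i=13: V-B = 20 → U
  i=14: K-O = 22 → W
  i=15: X-Q =  7 → H
  i=16: U-A = 20 → U
  i=17: E-L = 19 → T
  i=18: Z-F = 20 → U
  i=19: T-X = 22 → W
  i=20: K-D =  7 → H
  i=21: F-L = 20 → U
  i=22: Q-X = 19 → T
  i=23: C-I = 20 → U
  i=24: F-J = 22 → W
  i=25: N-G =  7 → H
  shifts repeat with period 5: HUTUW

HUTUW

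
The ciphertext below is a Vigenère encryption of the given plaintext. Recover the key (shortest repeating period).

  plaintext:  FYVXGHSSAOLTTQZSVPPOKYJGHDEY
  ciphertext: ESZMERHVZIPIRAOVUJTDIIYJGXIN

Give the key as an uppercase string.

ZUEPYKPD

  i= 0: E-F = 25 → Z
  i= 1: S-Y = 20 → U
  i= 2: Z-V =  4 → E
  i= 3: M-X = 15 → P
  i= 4: E-G = 24 → Y
  i= 5: R-H = 10 → K
  i= 6: H-S = 15 → P
  i= 7: V-S =  3 → D
  i= 8: Z-A = 25 → Z
  i= 9: I-O = 20 → U
  i=10: P-L =  4 → E
  i=11: I-T = 15 → P
  i=12: R-T = 24 → Y
  i=13: A-Q = 10 → K
  i=14: O-Z = 15 → P
  i=15: V-S =  3 → D
  i=16: U-V = 25 → Z
  i=17: J-P = 20 → U
  i=18: T-P =  4 → E
  i=19: D-O = 15 → P
  i=20: I-K = 24 → Y
  i=21: I-Y = 10 → K
  i=22: Y-J = 15 → P
  i=23: J-G =  3 → D
  i=24: G-H = 25 → Z
  i=25: X-D = 20 → U
  i=26: I-E =  4 → E
  i=27: N-Y = 15 → P
  shifts repeat with period 8: ZUEPYKPD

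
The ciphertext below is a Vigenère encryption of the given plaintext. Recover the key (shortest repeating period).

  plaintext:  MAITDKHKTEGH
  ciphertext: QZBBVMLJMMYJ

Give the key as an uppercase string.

EZTISC

  i= 0: Q-M =  4 → E
  i= 1: Z-A = 25 → Z
  i= 2: B-I = 19 → T
  i= 3: B-T =  8 → I
  i= 4: V-D = 18 → S
  i= 5: M-K =  2 → C
  i= 6: L-H =  4 → E
  i= 7: J-K = 25 → Z
  i= 8: M-T = 19 → T
  i= 9: M-E =  8 → I
  i=10: Y-G = 18 → S
  i=11: J-H =  2 → C
  shifts repeat with period 6: EZTISC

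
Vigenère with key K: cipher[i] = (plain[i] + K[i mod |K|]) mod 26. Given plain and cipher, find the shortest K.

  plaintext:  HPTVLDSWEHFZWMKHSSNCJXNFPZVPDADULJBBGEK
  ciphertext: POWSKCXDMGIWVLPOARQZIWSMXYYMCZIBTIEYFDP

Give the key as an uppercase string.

IZDXZZFH

  i= 0: P-H =  8 → I
  i= 1: O-P = 25 → Z
  i= 2: W-T =  3 → D
  i= 3: S-V = 23 → X
  i= 4: K-L = 25 → Z
  i= 5: C-D = 25 → Z
  i= 6: X-S =  5 → F
  i= 7: D-W =  7 → H
  i= 8: M-E =  8 → I
  i= 9: G-H = 25 → Z
  i=10: I-F =  3 → D
  i=11: W-Z = 23 → X
  i=12: V-W = 25 → Z
  i=13: L-M = 25 → Z
  i=14: P-K =  5 → F
  i=15: O-H =  7 → H
  i=16: A-S =  8 → I
  i=17: R-S = 25 → Z
  i=18: Q-N =  3 → D
  i=19: Z-C = 23 → X
  i=20: I-J = 25 → Z
  i=21: W-X = 25 → Z
  i=22: S-N =  5 → F
  i=23: M-F =  7 → H
  i=24: X-P =  8 → I
  i=25: Y-Z = 25 → Z
  i=26: Y-V =  3 → D
  i=27: M-P = 23 → X
  i=28: C-D = 25 → Z
  i=29: Z-A = 25 → Z
  i=30: I-D =  5 → F
  i=31: B-U =  7 → H
  i=32: T-L =  8 → I
  i=33: I-J = 25 → Z
  i=34: E-B =  3 → D
  i=35: Y-B = 23 → X
  i=36: F-G = 25 → Z
  i=37: D-E = 25 → Z
  i=38: P-K =  5 → F
  shifts repeat with period 8: IZDXZZFH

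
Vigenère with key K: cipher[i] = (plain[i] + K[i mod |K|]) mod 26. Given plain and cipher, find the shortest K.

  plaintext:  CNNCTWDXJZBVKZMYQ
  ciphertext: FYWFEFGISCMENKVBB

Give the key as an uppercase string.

  i= 0: F-C =  3 → D
  i= 1: Y-N = 11 → L
  i= 2: W-N =  9 → J
  i= 3: F-C =  3 → D
  i= 4: E-T = 11 → L
  i= 5: F-W =  9 → J
  i= 6: G-D =  3 → D
  i= 7: I-X = 11 → L
  i= 8: S-J =  9 → J
  i= 9: C-Z =  3 → D
  i=10: M-B = 11 → L
  i=11: E-V =  9 → J
  i=12: N-K =  3 → D
  i=13: K-Z = 11 → L
  i=14: V-M =  9 → J
  i=15: B-Y =  3 → D
  i=16: B-Q = 11 → L
  shifts repeat with period 3: DLJ

DLJ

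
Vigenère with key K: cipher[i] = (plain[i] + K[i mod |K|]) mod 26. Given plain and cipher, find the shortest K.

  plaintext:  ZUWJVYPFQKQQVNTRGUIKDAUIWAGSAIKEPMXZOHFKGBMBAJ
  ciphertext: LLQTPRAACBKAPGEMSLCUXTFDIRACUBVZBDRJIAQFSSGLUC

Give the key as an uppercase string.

  i= 0: L-Z = 12 → M
  i= 1: L-U = 17 → R
  i= 2: Q-W = 20 → U
  i= 3: T-J = 10 → K
  i= 4: P-V = 20 → U
  i= 5: R-Y = 19 → T
  i= 6: A-P = 11 → L
  i= 7: A-F = 21 → V
  i= 8: C-Q = 12 → M
  i= 9: B-K = 17 → R
  i=10: K-Q = 20 → U
  i=11: A-Q = 10 → K
  i=12: P-V = 20 → U
  i=13: G-N = 19 → T
  i=14: E-T = 11 → L
  i=15: M-R = 21 → V
  i=16: S-G = 12 → M
  i=17: L-U = 17 → R
  i=18: C-I = 20 → U
  i=19: U-K = 10 → K
  i=20: X-D = 20 → U
  i=21: T-A = 19 → T
  i=22: F-U = 11 → L
  i=23: D-I = 21 → V
  i=24: I-W = 12 → M
  i=25: R-A = 17 → R
  i=26: A-G = 20 → U
  i=27: C-S = 10 → K
  i=28: U-A = 20 → U
  i=29: B-I = 19 → T
  i=30: V-K = 11 → L
  i=31: Z-E = 21 → V
  i=32: B-P = 12 → M
  i=33: D-M = 17 → R
  i=34: R-X = 20 → U
  i=35: J-Z = 10 → K
  i=36: I-O = 20 → U
  i=37: A-H = 19 → T
  i=38: Q-F = 11 → L
  i=39: F-K = 21 → V
  i=40: S-G = 12 → M
  i=41: S-B = 17 → R
  i=42: G-M = 20 → U
  i=43: L-B = 10 → K
  i=44: U-A = 20 → U
  i=45: C-J = 19 → T
  shifts repeat with period 8: MRUKUTLV

MRUKUTLV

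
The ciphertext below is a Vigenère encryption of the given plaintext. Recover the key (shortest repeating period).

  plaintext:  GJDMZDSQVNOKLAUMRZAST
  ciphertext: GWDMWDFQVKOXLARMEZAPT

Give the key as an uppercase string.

ANAAX

  i= 0: G-G =  0 → A
  i= 1: W-J = 13 → N
  i= 2: D-D =  0 → A
  i= 3: M-M =  0 → A
  i= 4: W-Z = 23 → X
  i= 5: D-D =  0 → A
  i= 6: F-S = 13 → N
  i= 7: Q-Q =  0 → A
  i= 8: V-V =  0 → A
  i= 9: K-N = 23 → X
  i=10: O-O =  0 → A
  i=11: X-K = 13 → N
  i=12: L-L =  0 → A
  i=13: A-A =  0 → A
  i=14: R-U = 23 → X
  i=15: M-M =  0 → A
  i=16: E-R = 13 → N
  i=17: Z-Z =  0 → A
  i=18: A-A =  0 → A
  i=19: P-S = 23 → X
  i=20: T-T =  0 → A
  shifts repeat with period 5: ANAAX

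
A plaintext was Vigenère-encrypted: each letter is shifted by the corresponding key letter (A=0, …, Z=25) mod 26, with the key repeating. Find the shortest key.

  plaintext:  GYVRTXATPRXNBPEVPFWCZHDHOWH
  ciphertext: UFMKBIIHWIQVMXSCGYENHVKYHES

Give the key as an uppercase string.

  i= 0: U-G = 14 → O
  i= 1: F-Y =  7 → H
  i= 2: M-V = 17 → R
  i= 3: K-R = 19 → T
  i= 4: B-T =  8 → I
  i= 5: I-X = 11 → L
  i= 6: I-A =  8 → I
  i= 7: H-T = 14 → O
  i= 8: W-P =  7 → H
  i= 9: I-R = 17 → R
  i=10: Q-X = 19 → T
  i=11: V-N =  8 → I
  i=12: M-B = 11 → L
  i=13: X-P =  8 → I
  i=14: S-E = 14 → O
  i=15: C-V =  7 → H
  i=16: G-P = 17 → R
  i=17: Y-F = 19 → T
  i=18: E-W =  8 → I
  i=19: N-C = 11 → L
  i=20: H-Z =  8 → I
  i=21: V-H = 14 → O
  i=22: K-D =  7 → H
  i=23: Y-H = 17 → R
  i=24: H-O = 19 → T
  i=25: E-W =  8 → I
  i=26: S-H = 11 → L
  shifts repeat with period 7: OHRTILI

OHRTILI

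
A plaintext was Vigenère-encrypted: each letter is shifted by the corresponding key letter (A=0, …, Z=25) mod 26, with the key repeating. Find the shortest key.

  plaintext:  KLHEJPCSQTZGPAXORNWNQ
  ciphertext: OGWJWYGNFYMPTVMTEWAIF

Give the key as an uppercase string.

EVPFNJ

  i= 0: O-K =  4 → E
  i= 1: G-L = 21 → V
  i= 2: W-H = 15 → P
  i= 3: J-E =  5 → F
  i= 4: W-J = 13 → N
  i= 5: Y-P =  9 → J
  i= 6: G-C =  4 → E
  i= 7: N-S = 21 → V
  i= 8: F-Q = 15 → P
  i= 9: Y-T =  5 → F
  i=10: M-Z = 13 → N
  i=11: P-G =  9 → J
  i=12: T-P =  4 → E
  i=13: V-A = 21 → V
  i=14: M-X = 15 → P
  i=15: T-O =  5 → F
  i=16: E-R = 13 → N
  i=17: W-N =  9 → J
  i=18: A-W =  4 → E
  i=19: I-N = 21 → V
  i=20: F-Q = 15 → P
  shifts repeat with period 6: EVPFNJ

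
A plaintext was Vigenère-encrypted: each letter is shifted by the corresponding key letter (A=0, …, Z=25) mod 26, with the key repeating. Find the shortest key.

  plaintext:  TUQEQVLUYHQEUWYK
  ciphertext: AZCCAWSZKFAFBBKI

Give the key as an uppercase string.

  i= 0: A-T =  7 → H
  i= 1: Z-U =  5 → F
  i= 2: C-Q = 12 → M
  i= 3: C-E = 24 → Y
  i= 4: A-Q = 10 → K
  i= 5: W-V =  1 → B
  i= 6: S-L =  7 → H
  i= 7: Z-U =  5 → F
  i= 8: K-Y = 12 → M
  i= 9: F-H = 24 → Y
  i=10: A-Q = 10 → K
  i=11: F-E =  1 → B
  i=12: B-U =  7 → H
  i=13: B-W =  5 → F
  i=14: K-Y = 12 → M
  i=15: I-K = 24 → Y
  shifts repeat with period 6: HFMYKB

HFMYKB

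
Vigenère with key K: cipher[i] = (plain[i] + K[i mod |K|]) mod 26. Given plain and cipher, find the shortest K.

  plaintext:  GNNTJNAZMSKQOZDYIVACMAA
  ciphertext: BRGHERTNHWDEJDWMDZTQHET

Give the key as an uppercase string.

VETO

  i= 0: B-G = 21 → V
  i= 1: R-N =  4 → E
  i= 2: G-N = 19 → T
  i= 3: H-T = 14 → O
  i= 4: E-J = 21 → V
  i= 5: R-N =  4 → E
  i= 6: T-A = 19 → T
  i= 7: N-Z = 14 → O
  i= 8: H-M = 21 → V
  i= 9: W-S =  4 → E
  i=10: D-K = 19 → T
  i=11: E-Q = 14 → O
  i=12: J-O = 21 → V
  i=13: D-Z =  4 → E
  i=14: W-D = 19 → T
  i=15: M-Y = 14 → O
  i=16: D-I = 21 → V
  i=17: Z-V =  4 → E
  i=18: T-A = 19 → T
  i=19: Q-C = 14 → O
  i=20: H-M = 21 → V
  i=21: E-A =  4 → E
  i=22: T-A = 19 → T
  shifts repeat with period 4: VETO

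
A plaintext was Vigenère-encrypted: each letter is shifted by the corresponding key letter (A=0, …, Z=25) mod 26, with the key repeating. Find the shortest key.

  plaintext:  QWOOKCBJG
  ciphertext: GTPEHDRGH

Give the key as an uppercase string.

  i= 0: G-Q = 16 → Q
  i= 1: T-W = 23 → X
  i= 2: P-O =  1 → B
  i= 3: E-O = 16 → Q
  i= 4: H-K = 23 → X
  i= 5: D-C =  1 → B
  i= 6: R-B = 16 → Q
  i= 7: G-J = 23 → X
  i= 8: H-G =  1 → B
  shifts repeat with period 3: QXB

QXB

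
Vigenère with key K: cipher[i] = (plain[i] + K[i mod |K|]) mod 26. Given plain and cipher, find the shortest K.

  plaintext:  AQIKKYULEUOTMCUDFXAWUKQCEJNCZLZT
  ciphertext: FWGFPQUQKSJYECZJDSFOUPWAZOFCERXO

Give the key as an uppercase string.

FGYVFSA

  i= 0: F-A =  5 → F
  i= 1: W-Q =  6 → G
  i= 2: G-I = 24 → Y
  i= 3: F-K = 21 → V
  i= 4: P-K =  5 → F
  i= 5: Q-Y = 18 → S
  i= 6: U-U =  0 → A
  i= 7: Q-L =  5 → F
  i= 8: K-E =  6 → G
  i= 9: S-U = 24 → Y
  i=10: J-O = 21 → V
  i=11: Y-T =  5 → F
  i=12: E-M = 18 → S
  i=13: C-C =  0 → A
  i=14: Z-U =  5 → F
  i=15: J-D =  6 → G
  i=16: D-F = 24 → Y
  i=17: S-X = 21 → V
  i=18: F-A =  5 → F
  i=19: O-W = 18 → S
  i=20: U-U =  0 → A
  i=21: P-K =  5 → F
  i=22: W-Q =  6 → G
  i=23: A-C = 24 → Y
  i=24: Z-E = 21 → V
  i=25: O-J =  5 → F
  i=26: F-N = 18 → S
  i=27: C-C =  0 → A
  i=28: E-Z =  5 → F
  i=29: R-L =  6 → G
  i=30: X-Z = 24 → Y
  i=31: O-T = 21 → V
  shifts repeat with period 7: FGYVFSA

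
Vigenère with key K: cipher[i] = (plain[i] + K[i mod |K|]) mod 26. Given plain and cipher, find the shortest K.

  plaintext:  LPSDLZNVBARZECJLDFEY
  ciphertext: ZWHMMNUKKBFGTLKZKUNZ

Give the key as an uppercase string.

  i= 0: Z-L = 14 → O
  i= 1: W-P =  7 → H
  i= 2: H-S = 15 → P
  i= 3: M-D =  9 → J
  i= 4: M-L =  1 → B
  i= 5: N-Z = 14 → O
  i= 6: U-N =  7 → H
  i= 7: K-V = 15 → P
  i= 8: K-B =  9 → J
  i= 9: B-A =  1 → B
  i=10: F-R = 14 → O
  i=11: G-Z =  7 → H
  i=12: T-E = 15 → P
  i=13: L-C =  9 → J
  i=14: K-J =  1 → B
  i=15: Z-L = 14 → O
  i=16: K-D =  7 → H
  i=17: U-F = 15 → P
  i=18: N-E =  9 → J
  i=19: Z-Y =  1 → B
  shifts repeat with period 5: OHPJB

OHPJB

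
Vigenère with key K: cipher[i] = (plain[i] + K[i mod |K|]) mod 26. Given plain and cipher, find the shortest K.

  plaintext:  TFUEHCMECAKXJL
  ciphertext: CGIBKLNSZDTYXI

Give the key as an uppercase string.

  i= 0: C-T =  9 → J
  i= 1: G-F =  1 → B
  i= 2: I-U = 14 → O
  i= 3: B-E = 23 → X
  i= 4: K-H =  3 → D
  i= 5: L-C =  9 → J
  i= 6: N-M =  1 → B
  i= 7: S-E = 14 → O
  i= 8: Z-C = 23 → X
  i= 9: D-A =  3 → D
  i=10: T-K =  9 → J
  i=11: Y-X =  1 → B
  i=12: X-J = 14 → O
  i=13: I-L = 23 → X
  shifts repeat with period 5: JBOXD

JBOXD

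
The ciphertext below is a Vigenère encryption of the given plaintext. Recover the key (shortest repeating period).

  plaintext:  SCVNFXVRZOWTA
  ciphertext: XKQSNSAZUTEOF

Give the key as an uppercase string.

  i= 0: X-S =  5 → F
  i= 1: K-C =  8 → I
  i= 2: Q-V = 21 → V
  i= 3: S-N =  5 → F
  i= 4: N-F =  8 → I
  i= 5: S-X = 21 → V
  i= 6: A-V =  5 → F
  i= 7: Z-R =  8 → I
  i= 8: U-Z = 21 → V
  i= 9: T-O =  5 → F
  i=10: E-W =  8 → I
  i=11: O-T = 21 → V
  i=12: F-A =  5 → F
  shifts repeat with period 3: FIV

FIV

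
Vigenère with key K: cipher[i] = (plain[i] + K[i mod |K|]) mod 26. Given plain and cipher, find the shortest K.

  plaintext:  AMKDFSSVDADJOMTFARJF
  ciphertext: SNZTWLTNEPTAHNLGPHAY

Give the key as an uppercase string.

SBPQRTB

  i= 0: S-A = 18 → S
  i= 1: N-M =  1 → B
  i= 2: Z-K = 15 → P
  i= 3: T-D = 16 → Q
  i= 4: W-F = 17 → R
  i= 5: L-S = 19 → T
  i= 6: T-S =  1 → B
  i= 7: N-V = 18 → S
  i= 8: E-D =  1 → B
  i= 9: P-A = 15 → P
  i=10: T-D = 16 → Q
  i=11: A-J = 17 → R
  i=12: H-O = 19 → T
  i=13: N-M =  1 → B
  i=14: L-T = 18 → S
  i=15: G-F =  1 → B
  i=16: P-A = 15 → P
  i=17: H-R = 16 → Q
  i=18: A-J = 17 → R
  i=19: Y-F = 19 → T
  shifts repeat with period 7: SBPQRTB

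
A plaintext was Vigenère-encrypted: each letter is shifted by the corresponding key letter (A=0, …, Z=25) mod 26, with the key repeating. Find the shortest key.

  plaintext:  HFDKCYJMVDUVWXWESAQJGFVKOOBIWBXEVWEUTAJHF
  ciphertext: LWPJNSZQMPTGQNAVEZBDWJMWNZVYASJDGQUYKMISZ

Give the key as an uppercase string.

  i= 0: L-H =  4 → E
  i= 1: W-F = 17 → R
  i= 2: P-D = 12 → M
  i= 3: J-K = 25 → Z
  i= 4: N-C = 11 → L
  i= 5: S-Y = 20 → U
  i= 6: Z-J = 16 → Q
  i= 7: Q-M =  4 → E
  i= 8: M-V = 17 → R
  i= 9: P-D = 12 → M
  i=10: T-U = 25 → Z
  i=11: G-V = 11 → L
  i=12: Q-W = 20 → U
  i=13: N-X = 16 → Q
  i=14: A-W =  4 → E
  i=15: V-E = 17 → R
  i=16: E-S = 12 → M
  i=17: Z-A = 25 → Z
  i=18: B-Q = 11 → L
  i=19: D-J = 20 → U
  i=20: W-G = 16 → Q
  i=21: J-F =  4 → E
  i=22: M-V = 17 → R
  i=23: W-K = 12 → M
  i=24: N-O = 25 → Z
  i=25: Z-O = 11 → L
  i=26: V-B = 20 → U
  i=27: Y-I = 16 → Q
  i=28: A-W =  4 → E
  i=29: S-B = 17 → R
  i=30: J-X = 12 → M
  i=31: D-E = 25 → Z
  i=32: G-V = 11 → L
  i=33: Q-W = 20 → U
  i=34: U-E = 16 → Q
  i=35: Y-U =  4 → E
  i=36: K-T = 17 → R
  i=37: M-A = 12 → M
  i=38: I-J = 25 → Z
  i=39: S-H = 11 → L
  i=40: Z-F = 20 → U
  shifts repeat with period 7: ERMZLUQ

ERMZLUQ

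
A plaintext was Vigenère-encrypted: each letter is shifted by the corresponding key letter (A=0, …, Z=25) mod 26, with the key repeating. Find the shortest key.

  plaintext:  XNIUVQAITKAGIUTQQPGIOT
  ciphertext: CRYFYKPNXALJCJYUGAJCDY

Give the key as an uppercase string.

FEQLDUP

  i= 0: C-X =  5 → F
  i= 1: R-N =  4 → E
  i= 2: Y-I = 16 → Q
  i= 3: F-U = 11 → L
  i= 4: Y-V =  3 → D
  i= 5: K-Q = 20 → U
  i= 6: P-A = 15 → P
  i= 7: N-I =  5 → F
  i= 8: X-T =  4 → E
  i= 9: A-K = 16 → Q
  i=10: L-A = 11 → L
  i=11: J-G =  3 → D
  i=12: C-I = 20 → U
  i=13: J-U = 15 → P
  i=14: Y-T =  5 → F
  i=15: U-Q =  4 → E
  i=16: G-Q = 16 → Q
  i=17: A-P = 11 → L
  i=18: J-G =  3 → D
  i=19: C-I = 20 → U
  i=20: D-O = 15 → P
  i=21: Y-T =  5 → F
  shifts repeat with period 7: FEQLDUP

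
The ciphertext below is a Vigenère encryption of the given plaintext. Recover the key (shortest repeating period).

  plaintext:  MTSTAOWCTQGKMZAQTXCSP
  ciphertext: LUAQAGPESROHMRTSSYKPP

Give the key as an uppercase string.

ZBIXASTC

  i= 0: L-M = 25 → Z
  i= 1: U-T =  1 → B
  i= 2: A-S =  8 → I
  i= 3: Q-T = 23 → X
  i= 4: A-A =  0 → A
  i= 5: G-O = 18 → S
  i= 6: P-W = 19 → T
  i= 7: E-C =  2 → C
  i= 8: S-T = 25 → Z
  i= 9: R-Q =  1 → B
  i=10: O-G =  8 → I
  i=11: H-K = 23 → X
  i=12: M-M =  0 → A
  i=13: R-Z = 18 → S
  i=14: T-A = 19 → T
  i=15: S-Q =  2 → C
  i=16: S-T = 25 → Z
  i=17: Y-X =  1 → B
  i=18: K-C =  8 → I
  i=19: P-S = 23 → X
  i=20: P-P =  0 → A
  shifts repeat with period 8: ZBIXASTC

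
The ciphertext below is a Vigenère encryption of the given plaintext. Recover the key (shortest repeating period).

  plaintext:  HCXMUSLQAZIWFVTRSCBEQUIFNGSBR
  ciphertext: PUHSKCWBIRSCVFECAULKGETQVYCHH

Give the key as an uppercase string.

  i= 0: P-H =  8 → I
  i= 1: U-C = 18 → S
  i= 2: H-X = 10 → K
  i= 3: S-M =  6 → G
  i= 4: K-U = 16 → Q
  i= 5: C-S = 10 → K
  i= 6: W-L = 11 → L
  i= 7: B-Q = 11 → L
  i= 8: I-A =  8 → I
  i= 9: R-Z = 18 → S
  i=10: S-I = 10 → K
  i=11: C-W =  6 → G
  i=12: V-F = 16 → Q
  i=13: F-V = 10 → K
  i=14: E-T = 11 → L
  i=15: C-R = 11 → L
  i=16: A-S =  8 → I
  i=17: U-C = 18 → S
  i=18: L-B = 10 → K
  i=19: K-E =  6 → G
  i=20: G-Q = 16 → Q
  i=21: E-U = 10 → K
  i=22: T-I = 11 → L
  i=23: Q-F = 11 → L
  i=24: V-N =  8 → I
  i=25: Y-G = 18 → S
  i=26: C-S = 10 → K
  i=27: H-B =  6 → G
  i=28: H-R = 16 → Q
  shifts repeat with period 8: ISKGQKLL

ISKGQKLL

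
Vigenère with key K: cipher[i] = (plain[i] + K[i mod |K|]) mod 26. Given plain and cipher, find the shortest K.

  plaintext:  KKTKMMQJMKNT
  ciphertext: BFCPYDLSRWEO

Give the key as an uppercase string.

  i= 0: B-K = 17 → R
  i= 1: F-K = 21 → V
  i= 2: C-T =  9 → J
  i= 3: P-K =  5 → F
  i= 4: Y-M = 12 → M
  i= 5: D-M = 17 → R
  i= 6: L-Q = 21 → V
  i= 7: S-J =  9 → J
  i= 8: R-M =  5 → F
  i= 9: W-K = 12 → M
  i=10: E-N = 17 → R
  i=11: O-T = 21 → V
  shifts repeat with period 5: RVJFM

RVJFM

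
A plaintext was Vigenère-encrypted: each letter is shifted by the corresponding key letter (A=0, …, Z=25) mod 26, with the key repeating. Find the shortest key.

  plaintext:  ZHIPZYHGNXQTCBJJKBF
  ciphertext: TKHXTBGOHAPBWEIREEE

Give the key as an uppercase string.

  i= 0: T-Z = 20 → U
  i= 1: K-H =  3 → D
  i= 2: H-I = 25 → Z
  i= 3: X-P =  8 → I
  i= 4: T-Z = 20 → U
  i= 5: B-Y =  3 → D
  i= 6: G-H = 25 → Z
  i= 7: O-G =  8 → I
  i= 8: H-N = 20 → U
  i= 9: A-X =  3 → D
  i=10: P-Q = 25 → Z
  i=11: B-T =  8 → I
  i=12: W-C = 20 → U
  i=13: E-B =  3 → D
  i=14: I-J = 25 → Z
  i=15: R-J =  8 → I
  i=16: E-K = 20 → U
  i=17: E-B =  3 → D
  i=18: E-F = 25 → Z
  shifts repeat with period 4: UDZI

UDZI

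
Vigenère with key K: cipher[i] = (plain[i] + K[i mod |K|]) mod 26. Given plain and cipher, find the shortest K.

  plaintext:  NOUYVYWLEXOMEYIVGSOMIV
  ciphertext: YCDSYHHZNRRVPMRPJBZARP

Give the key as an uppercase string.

  i= 0: Y-N = 11 → L
  i= 1: C-O = 14 → O
  i= 2: D-U =  9 → J
  i= 3: S-Y = 20 → U
  i= 4: Y-V =  3 → D
  i= 5: H-Y =  9 → J
  i= 6: H-W = 11 → L
  i= 7: Z-L = 14 → O
  i= 8: N-E =  9 → J
  i= 9: R-X = 20 → U
  i=10: R-O =  3 → D
  i=11: V-M =  9 → J
  i=12: P-E = 11 → L
  i=13: M-Y = 14 → O
  i=14: R-I =  9 → J
  i=15: P-V = 20 → U
  i=16: J-G =  3 → D
  i=17: B-S =  9 → J
  i=18: Z-O = 11 → L
  i=19: A-M = 14 → O
  i=20: R-I =  9 → J
  i=21: P-V = 20 → U
  shifts repeat with period 6: LOJUDJ

LOJUDJ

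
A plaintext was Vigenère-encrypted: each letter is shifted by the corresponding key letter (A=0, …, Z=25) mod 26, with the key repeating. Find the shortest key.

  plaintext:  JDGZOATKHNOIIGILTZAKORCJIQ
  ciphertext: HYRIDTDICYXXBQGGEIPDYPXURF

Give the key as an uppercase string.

  i= 0: H-J = 24 → Y
  i= 1: Y-D = 21 → V
  i= 2: R-G = 11 → L
  i= 3: I-Z =  9 → J
  i= 4: D-O = 15 → P
  i= 5: T-A = 19 → T
  i= 6: D-T = 10 → K
  i= 7: I-K = 24 → Y
  i= 8: C-H = 21 → V
  i= 9: Y-N = 11 → L
  i=10: X-O =  9 → J
  i=11: X-I = 15 → P
  i=12: B-I = 19 → T
  i=13: Q-G = 10 → K
  i=14: G-I = 24 → Y
  i=15: G-L = 21 → V
  i=16: E-T = 11 → L
  i=17: I-Z =  9 → J
  i=18: P-A = 15 → P
  i=19: D-K = 19 → T
  i=20: Y-O = 10 → K
  i=21: P-R = 24 → Y
  i=22: X-C = 21 → V
  i=23: U-J = 11 → L
  i=24: R-I =  9 → J
  i=25: F-Q = 15 → P
  shifts repeat with period 7: YVLJPTK

YVLJPTK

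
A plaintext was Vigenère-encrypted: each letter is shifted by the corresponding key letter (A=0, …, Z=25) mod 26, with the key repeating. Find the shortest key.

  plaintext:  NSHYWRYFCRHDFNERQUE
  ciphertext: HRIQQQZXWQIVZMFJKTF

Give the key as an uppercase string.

UZBS

  i= 0: H-N = 20 → U
  i= 1: R-S = 25 → Z
  i= 2: I-H =  1 → B
  i= 3: Q-Y = 18 → S
  i= 4: Q-W = 20 → U
  i= 5: Q-R = 25 → Z
  i= 6: Z-Y =  1 → B
  i= 7: X-F = 18 → S
  i= 8: W-C = 20 → U
  i= 9: Q-R = 25 → Z
  i=10: I-H =  1 → B
  i=11: V-D = 18 → S
  i=12: Z-F = 20 → U
  i=13: M-N = 25 → Z
  i=14: F-E =  1 → B
  i=15: J-R = 18 → S
  i=16: K-Q = 20 → U
  i=17: T-U = 25 → Z
  i=18: F-E =  1 → B
  shifts repeat with period 4: UZBS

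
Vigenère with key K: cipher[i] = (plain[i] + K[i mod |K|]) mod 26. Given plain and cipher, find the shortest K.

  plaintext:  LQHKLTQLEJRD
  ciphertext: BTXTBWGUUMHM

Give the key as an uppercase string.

  i= 0: B-L = 16 → Q
  i= 1: T-Q =  3 → D
  i= 2: X-H = 16 → Q
  i= 3: T-K =  9 → J
  i= 4: B-L = 16 → Q
  i= 5: W-T =  3 → D
  i= 6: G-Q = 16 → Q
  i= 7: U-L =  9 → J
  i= 8: U-E = 16 → Q
  i= 9: M-J =  3 → D
  i=10: H-R = 16 → Q
  i=11: M-D =  9 → J
  shifts repeat with period 4: QDQJ

QDQJ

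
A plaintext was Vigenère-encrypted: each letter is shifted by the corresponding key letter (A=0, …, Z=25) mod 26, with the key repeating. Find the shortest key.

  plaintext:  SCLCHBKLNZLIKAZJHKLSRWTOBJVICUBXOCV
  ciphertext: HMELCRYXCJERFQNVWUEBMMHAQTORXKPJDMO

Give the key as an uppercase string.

PKTJVQOM

  i= 0: H-S = 15 → P
  i= 1: M-C = 10 → K
  i= 2: E-L = 19 → T
  i= 3: L-C =  9 → J
  i= 4: C-H = 21 → V
  i= 5: R-B = 16 → Q
  i= 6: Y-K = 14 → O
  i= 7: X-L = 12 → M
  i= 8: C-N = 15 → P
  i= 9: J-Z = 10 → K
  i=10: E-L = 19 → T
  i=11: R-I =  9 → J
  i=12: F-K = 21 → V
  i=13: Q-A = 16 → Q
  i=14: N-Z = 14 → O
  i=15: V-J = 12 → M
  i=16: W-H = 15 → P
  i=17: U-K = 10 → K
  i=18: E-L = 19 → T
  i=19: B-S =  9 → J
  i=20: M-R = 21 → V
  i=21: M-W = 16 → Q
  i=22: H-T = 14 → O
  i=23: A-O = 12 → M
  i=24: Q-B = 15 → P
  i=25: T-J = 10 → K
  i=26: O-V = 19 → T
  i=27: R-I =  9 → J
  i=28: X-C = 21 → V
  i=29: K-U = 16 → Q
  i=30: P-B = 14 → O
  i=31: J-X = 12 → M
  i=32: D-O = 15 → P
  i=33: M-C = 10 → K
  i=34: O-V = 19 → T
  shifts repeat with period 8: PKTJVQOM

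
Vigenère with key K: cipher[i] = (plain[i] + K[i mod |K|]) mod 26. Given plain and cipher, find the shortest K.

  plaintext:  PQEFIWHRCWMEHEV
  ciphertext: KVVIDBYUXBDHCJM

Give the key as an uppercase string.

VFRD

  i= 0: K-P = 21 → V
  i= 1: V-Q =  5 → F
  i= 2: V-E = 17 → R
  i= 3: I-F =  3 → D
  i= 4: D-I = 21 → V
  i= 5: B-W =  5 → F
  i= 6: Y-H = 17 → R
  i= 7: U-R =  3 → D
  i= 8: X-C = 21 → V
  i= 9: B-W =  5 → F
  i=10: D-M = 17 → R
  i=11: H-E =  3 → D
  i=12: C-H = 21 → V
  i=13: J-E =  5 → F
  i=14: M-V = 17 → R
  shifts repeat with period 4: VFRD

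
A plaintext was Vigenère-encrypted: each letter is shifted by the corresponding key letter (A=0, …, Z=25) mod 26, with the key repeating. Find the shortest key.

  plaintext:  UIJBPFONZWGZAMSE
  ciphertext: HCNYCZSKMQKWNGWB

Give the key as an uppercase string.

  i= 0: H-U = 13 → N
  i= 1: C-I = 20 → U
  i= 2: N-J =  4 → E
  i= 3: Y-B = 23 → X
  i= 4: C-P = 13 → N
  i= 5: Z-F = 20 → U
  i= 6: S-O =  4 → E
  i= 7: K-N = 23 → X
  i= 8: M-Z = 13 → N
  i= 9: Q-W = 20 → U
  i=10: K-G =  4 → E
  i=11: W-Z = 23 → X
  i=12: N-A = 13 → N
  i=13: G-M = 20 → U
  i=14: W-S =  4 → E
  i=15: B-E = 23 → X
  shifts repeat with period 4: NUEX

NUEX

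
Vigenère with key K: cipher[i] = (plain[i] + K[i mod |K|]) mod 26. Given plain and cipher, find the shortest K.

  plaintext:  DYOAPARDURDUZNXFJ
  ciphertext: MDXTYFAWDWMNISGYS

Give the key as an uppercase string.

  i= 0: M-D =  9 → J
  i= 1: D-Y =  5 → F
  i= 2: X-O =  9 → J
  i= 3: T-A = 19 → T
  i= 4: Y-P =  9 → J
  i= 5: F-A =  5 → F
  i= 6: A-R =  9 → J
  i= 7: W-D = 19 → T
  i= 8: D-U =  9 → J
  i= 9: W-R =  5 → F
  i=10: M-D =  9 → J
  i=11: N-U = 19 → T
  i=12: I-Z =  9 → J
  i=13: S-N =  5 → F
  i=14: G-X =  9 → J
  i=15: Y-F = 19 → T
  i=16: S-J =  9 → J
  shifts repeat with period 4: JFJT

JFJT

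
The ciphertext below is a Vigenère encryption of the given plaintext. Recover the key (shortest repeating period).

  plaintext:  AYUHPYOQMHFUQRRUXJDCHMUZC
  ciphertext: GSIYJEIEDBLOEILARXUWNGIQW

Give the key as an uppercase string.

GUORU

  i= 0: G-A =  6 → G
  i= 1: S-Y = 20 → U
  i= 2: I-U = 14 → O
  i= 3: Y-H = 17 → R
  i= 4: J-P = 20 → U
  i= 5: E-Y =  6 → G
  i= 6: I-O = 20 → U
  i= 7: E-Q = 14 → O
  i= 8: D-M = 17 → R
  i= 9: B-H = 20 → U
  i=10: L-F =  6 → G
  i=11: O-U = 20 → U
  i=12: E-Q = 14 → O
  i=13: I-R = 17 → R
  i=14: L-R = 20 → U
  i=15: A-U =  6 → G
  i=16: R-X = 20 → U
  i=17: X-J = 14 → O
  i=18: U-D = 17 → R
  i=19: W-C = 20 → U
  i=20: N-H =  6 → G
  i=21: G-M = 20 → U
  i=22: I-U = 14 → O
  i=23: Q-Z = 17 → R
  i=24: W-C = 20 → U
  shifts repeat with period 5: GUORU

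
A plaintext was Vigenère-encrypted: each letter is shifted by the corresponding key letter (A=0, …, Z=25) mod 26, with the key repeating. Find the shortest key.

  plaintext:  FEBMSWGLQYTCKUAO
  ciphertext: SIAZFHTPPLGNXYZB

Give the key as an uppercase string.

NEZNNL

  i= 0: S-F = 13 → N
  i= 1: I-E =  4 → E
  i= 2: A-B = 25 → Z
  i= 3: Z-M = 13 → N
  i= 4: F-S = 13 → N
  i= 5: H-W = 11 → L
  i= 6: T-G = 13 → N
  i= 7: P-L =  4 → E
  i= 8: P-Q = 25 → Z
  i= 9: L-Y = 13 → N
  i=10: G-T = 13 → N
  i=11: N-C = 11 → L
  i=12: X-K = 13 → N
  i=13: Y-U =  4 → E
  i=14: Z-A = 25 → Z
  i=15: B-O = 13 → N
  shifts repeat with period 6: NEZNNL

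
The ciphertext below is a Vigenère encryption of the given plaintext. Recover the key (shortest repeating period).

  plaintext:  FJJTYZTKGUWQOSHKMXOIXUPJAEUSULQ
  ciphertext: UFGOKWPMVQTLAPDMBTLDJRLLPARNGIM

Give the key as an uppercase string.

  i= 0: U-F = 15 → P
  i= 1: F-J = 22 → W
  i= 2: G-J = 23 → X
  i= 3: O-T = 21 → V
  i= 4: K-Y = 12 → M
  i= 5: W-Z = 23 → X
  i= 6: P-T = 22 → W
  i= 7: M-K =  2 → C
  i= 8: V-G = 15 → P
  i= 9: Q-U = 22 → W
  i=10: T-W = 23 → X
  i=11: L-Q = 21 → V
  i=12: A-O = 12 → M
  i=13: P-S = 23 → X
  i=14: D-H = 22 → W
  i=15: M-K =  2 → C
  i=16: B-M = 15 → P
  i=17: T-X = 22 → W
  i=18: L-O = 23 → X
  i=19: D-I = 21 → V
  i=20: J-X = 12 → M
  i=21: R-U = 23 → X
  i=22: L-P = 22 → W
  i=23: L-J =  2 → C
  i=24: P-A = 15 → P
  i=25: A-E = 22 → W
  i=26: R-U = 23 → X
  i=27: N-S = 21 → V
  i=28: G-U = 12 → M
  i=29: I-L = 23 → X
  i=30: M-Q = 22 → W
  shifts repeat with period 8: PWXVMXWC

PWXVMXWC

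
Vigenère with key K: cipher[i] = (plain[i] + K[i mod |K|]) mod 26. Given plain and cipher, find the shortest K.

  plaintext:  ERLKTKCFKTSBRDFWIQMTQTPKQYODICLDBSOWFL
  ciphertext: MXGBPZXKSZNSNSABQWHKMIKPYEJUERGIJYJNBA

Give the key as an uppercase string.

  i= 0: M-E =  8 → I
  i= 1: X-R =  6 → G
  i= 2: G-L = 21 → V
  i= 3: B-K = 17 → R
  i= 4: P-T = 22 → W
  i= 5: Z-K = 15 → P
  i= 6: X-C = 21 → V
  i= 7: K-F =  5 → F
  i= 8: S-K =  8 → I
  i= 9: Z-T =  6 → G
  i=10: N-S = 21 → V
  i=11: S-B = 17 → R
  i=12: N-R = 22 → W
  i=13: S-D = 15 → P
  i=14: A-F = 21 → V
  i=15: B-W =  5 → F
  i=16: Q-I =  8 → I
  i=17: W-Q =  6 → G
  i=18: H-M = 21 → V
  i=19: K-T = 17 → R
  i=20: M-Q = 22 → W
  i=21: I-T = 15 → P
  i=22: K-P = 21 → V
  i=23: P-K =  5 → F
  i=24: Y-Q =  8 → I
  i=25: E-Y =  6 → G
  i=26: J-O = 21 → V
  i=27: U-D = 17 → R
  i=28: E-I = 22 → W
  i=29: R-C = 15 → P
  i=30: G-L = 21 → V
  i=31: I-D =  5 → F
  i=32: J-B =  8 → I
  i=33: Y-S =  6 → G
  i=34: J-O = 21 → V
  i=35: N-W = 17 → R
  i=36: B-F = 22 → W
  i=37: A-L = 15 → P
  shifts repeat with period 8: IGVRWPVF

IGVRWPVF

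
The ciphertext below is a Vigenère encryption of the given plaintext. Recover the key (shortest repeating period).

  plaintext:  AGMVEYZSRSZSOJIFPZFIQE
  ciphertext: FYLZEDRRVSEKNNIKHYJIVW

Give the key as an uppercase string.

  i= 0: F-A =  5 → F
  i= 1: Y-G = 18 → S
  i= 2: L-M = 25 → Z
  i= 3: Z-V =  4 → E
  i= 4: E-E =  0 → A
  i= 5: D-Y =  5 → F
  i= 6: R-Z = 18 → S
  i= 7: R-S = 25 → Z
  i= 8: V-R =  4 → E
  i= 9: S-S =  0 → A
  i=10: E-Z =  5 → F
  i=11: K-S = 18 → S
  i=12: N-O = 25 → Z
  i=13: N-J =  4 → E
  i=14: I-I =  0 → A
  i=15: K-F =  5 → F
  i=16: H-P = 18 → S
  i=17: Y-Z = 25 → Z
  i=18: J-F =  4 → E
  i=19: I-I =  0 → A
  i=20: V-Q =  5 → F
  i=21: W-E = 18 → S
  shifts repeat with period 5: FSZEA

FSZEA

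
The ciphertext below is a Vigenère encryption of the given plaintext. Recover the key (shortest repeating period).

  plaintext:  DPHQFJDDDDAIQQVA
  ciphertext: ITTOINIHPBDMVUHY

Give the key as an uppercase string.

FEMYDE

  i= 0: I-D =  5 → F
  i= 1: T-P =  4 → E
  i= 2: T-H = 12 → M
  i= 3: O-Q = 24 → Y
  i= 4: I-F =  3 → D
  i= 5: N-J =  4 → E
  i= 6: I-D =  5 → F
  i= 7: H-D =  4 → E
  i= 8: P-D = 12 → M
  i= 9: B-D = 24 → Y
  i=10: D-A =  3 → D
  i=11: M-I =  4 → E
  i=12: V-Q =  5 → F
  i=13: U-Q =  4 → E
  i=14: H-V = 12 → M
  i=15: Y-A = 24 → Y
  shifts repeat with period 6: FEMYDE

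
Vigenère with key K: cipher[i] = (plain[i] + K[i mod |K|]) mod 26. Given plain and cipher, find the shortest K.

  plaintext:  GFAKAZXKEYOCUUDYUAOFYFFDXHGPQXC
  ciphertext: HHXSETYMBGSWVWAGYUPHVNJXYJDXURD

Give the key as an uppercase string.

BCXIEU

  i= 0: H-G =  1 → B
  i= 1: H-F =  2 → C
  i= 2: X-A = 23 → X
  i= 3: S-K =  8 → I
  i= 4: E-A =  4 → E
  i= 5: T-Z = 20 → U
  i= 6: Y-X =  1 → B
  i= 7: M-K =  2 → C
  i= 8: B-E = 23 → X
  i= 9: G-Y =  8 → I
  i=10: S-O =  4 → E
  i=11: W-C = 20 → U
  i=12: V-U =  1 → B
  i=13: W-U =  2 → C
  i=14: A-D = 23 → X
  i=15: G-Y =  8 → I
  i=16: Y-U =  4 → E
  i=17: U-A = 20 → U
  i=18: P-O =  1 → B
  i=19: H-F =  2 → C
  i=20: V-Y = 23 → X
  i=21: N-F =  8 → I
  i=22: J-F =  4 → E
  i=23: X-D = 20 → U
  i=24: Y-X =  1 → B
  i=25: J-H =  2 → C
  i=26: D-G = 23 → X
  i=27: X-P =  8 → I
  i=28: U-Q =  4 → E
  i=29: R-X = 20 → U
  i=30: D-C =  1 → B
  shifts repeat with period 6: BCXIEU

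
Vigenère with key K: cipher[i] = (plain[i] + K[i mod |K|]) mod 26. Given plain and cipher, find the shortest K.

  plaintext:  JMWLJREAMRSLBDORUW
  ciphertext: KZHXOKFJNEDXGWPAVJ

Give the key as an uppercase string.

BNLMFTBJ

  i= 0: K-J =  1 → B
  i= 1: Z-M = 13 → N
  i= 2: H-W = 11 → L
  i= 3: X-L = 12 → M
  i= 4: O-J =  5 → F
  i= 5: K-R = 19 → T
  i= 6: F-E =  1 → B
  i= 7: J-A =  9 → J
  i= 8: N-M =  1 → B
  i= 9: E-R = 13 → N
  i=10: D-S = 11 → L
  i=11: X-L = 12 → M
  i=12: G-B =  5 → F
  i=13: W-D = 19 → T
  i=14: P-O =  1 → B
  i=15: A-R =  9 → J
  i=16: V-U =  1 → B
  i=17: J-W = 13 → N
  shifts repeat with period 8: BNLMFTBJ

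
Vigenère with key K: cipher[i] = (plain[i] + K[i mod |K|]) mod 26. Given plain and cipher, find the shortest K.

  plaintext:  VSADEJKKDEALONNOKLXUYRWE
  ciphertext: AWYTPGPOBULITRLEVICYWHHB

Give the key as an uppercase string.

  i= 0: A-V =  5 → F
  i= 1: W-S =  4 → E
  i= 2: Y-A = 24 → Y
  i= 3: T-D = 16 → Q
  i= 4: P-E = 11 → L
  i= 5: G-J = 23 → X
  i= 6: P-K =  5 → F
  i= 7: O-K =  4 → E
  i= 8: B-D = 24 → Y
  i= 9: U-E = 16 → Q
  i=10: L-A = 11 → L
  i=11: I-L = 23 → X
  i=12: T-O =  5 → F
  i=13: R-N =  4 → E
  i=14: L-N = 24 → Y
  i=15: E-O = 16 → Q
  i=16: V-K = 11 → L
  i=17: I-L = 23 → X
  i=18: C-X =  5 → F
  i=19: Y-U =  4 → E
  i=20: W-Y = 24 → Y
  i=21: H-R = 16 → Q
  i=22: H-W = 11 → L
  i=23: B-E = 23 → X
  shifts repeat with period 6: FEYQLX

FEYQLX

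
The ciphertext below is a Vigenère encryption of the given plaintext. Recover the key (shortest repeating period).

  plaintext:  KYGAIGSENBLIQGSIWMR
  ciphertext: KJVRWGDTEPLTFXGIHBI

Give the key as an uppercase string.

  i= 0: K-K =  0 → A
  i= 1: J-Y = 11 → L
  i= 2: V-G = 15 → P
  i= 3: R-A = 17 → R
  i= 4: W-I = 14 → O
  i= 5: G-G =  0 → A
  i= 6: D-S = 11 → L
  i= 7: T-E = 15 → P
  i= 8: E-N = 17 → R
  i= 9: P-B = 14 → O
  i=10: L-L =  0 → A
  i=11: T-I = 11 → L
  i=12: F-Q = 15 → P
  i=13: X-G = 17 → R
  i=14: G-S = 14 → O
  i=15: I-I =  0 → A
  i=16: H-W = 11 → L
  i=17: B-M = 15 → P
  i=18: I-R = 17 → R
  shifts repeat with period 5: ALPRO

ALPRO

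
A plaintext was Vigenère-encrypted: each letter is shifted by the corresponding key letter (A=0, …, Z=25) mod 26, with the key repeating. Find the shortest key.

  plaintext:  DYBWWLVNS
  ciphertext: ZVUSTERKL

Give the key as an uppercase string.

  i= 0: Z-D = 22 → W
  i= 1: V-Y = 23 → X
  i= 2: U-B = 19 → T
  i= 3: S-W = 22 → W
  i= 4: T-W = 23 → X
  i= 5: E-L = 19 → T
  i= 6: R-V = 22 → W
  i= 7: K-N = 23 → X
  i= 8: L-S = 19 → T
  shifts repeat with period 3: WXT

WXT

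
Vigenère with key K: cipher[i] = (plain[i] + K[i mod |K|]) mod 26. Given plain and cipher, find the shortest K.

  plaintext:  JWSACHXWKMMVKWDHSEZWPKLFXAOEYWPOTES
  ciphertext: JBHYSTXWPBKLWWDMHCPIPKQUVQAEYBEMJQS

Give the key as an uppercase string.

  i= 0: J-J =  0 → A
  i= 1: B-W =  5 → F
  i= 2: H-S = 15 → P
  i= 3: Y-A = 24 → Y
  i= 4: S-C = 16 → Q
  i= 5: T-H = 12 → M
  i= 6: X-X =  0 → A
  i= 7: W-W =  0 → A
  i= 8: P-K =  5 → F
  i= 9: B-M = 15 → P
  i=10: K-M = 24 → Y
  i=11: L-V = 16 → Q
  i=12: W-K = 12 → M
  i=13: W-W =  0 → A
  i=14: D-D =  0 → A
  i=15: M-H =  5 → F
  i=16: H-S = 15 → P
  i=17: C-E = 24 → Y
  i=18: P-Z = 16 → Q
  i=19: I-W = 12 → M
  i=20: P-P =  0 → A
  i=21: K-K =  0 → A
  i=22: Q-L =  5 → F
  i=23: U-F = 15 → P
  i=24: V-X = 24 → Y
  i=25: Q-A = 16 → Q
  i=26: A-O = 12 → M
  i=27: E-E =  0 → A
  i=28: Y-Y =  0 → A
  i=29: B-W =  5 → F
  i=30: E-P = 15 → P
  i=31: M-O = 24 → Y
  i=32: J-T = 16 → Q
  i=33: Q-E = 12 → M
  i=34: S-S =  0 → A
  shifts repeat with period 7: AFPYQMA

AFPYQMA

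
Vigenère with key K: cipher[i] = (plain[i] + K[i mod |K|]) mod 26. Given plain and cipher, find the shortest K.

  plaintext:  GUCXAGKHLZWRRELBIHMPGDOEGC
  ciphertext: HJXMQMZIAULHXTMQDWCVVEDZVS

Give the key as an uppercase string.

BPVPQGP

  i= 0: H-G =  1 → B
  i= 1: J-U = 15 → P
  i= 2: X-C = 21 → V
  i= 3: M-X = 15 → P
  i= 4: Q-A = 16 → Q
  i= 5: M-G =  6 → G
  i= 6: Z-K = 15 → P
  i= 7: I-H =  1 → B
  i= 8: A-L = 15 → P
  i= 9: U-Z = 21 → V
  i=10: L-W = 15 → P
  i=11: H-R = 16 → Q
  i=12: X-R =  6 → G
  i=13: T-E = 15 → P
  i=14: M-L =  1 → B
  i=15: Q-B = 15 → P
  i=16: D-I = 21 → V
  i=17: W-H = 15 → P
  i=18: C-M = 16 → Q
  i=19: V-P =  6 → G
  i=20: V-G = 15 → P
  i=21: E-D =  1 → B
  i=22: D-O = 15 → P
  i=23: Z-E = 21 → V
  i=24: V-G = 15 → P
  i=25: S-C = 16 → Q
  shifts repeat with period 7: BPVPQGP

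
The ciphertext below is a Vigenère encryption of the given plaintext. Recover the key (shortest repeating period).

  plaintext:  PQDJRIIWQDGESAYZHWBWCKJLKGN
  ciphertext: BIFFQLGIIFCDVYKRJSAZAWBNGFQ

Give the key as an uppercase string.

  i= 0: B-P = 12 → M
  i= 1: I-Q = 18 → S
  i= 2: F-D =  2 → C
  i= 3: F-J = 22 → W
  i= 4: Q-R = 25 → Z
  i= 5: L-I =  3 → D
  i= 6: G-I = 24 → Y
  i= 7: I-W = 12 → M
  i= 8: I-Q = 18 → S
  i= 9: F-D =  2 → C
  i=10: C-G = 22 → W
  i=11: D-E = 25 → Z
  i=12: V-S =  3 → D
  i=13: Y-A = 24 → Y
  i=14: K-Y = 12 → M
  i=15: R-Z = 18 → S
  i=16: J-H =  2 → C
  i=17: S-W = 22 → W
  i=18: A-B = 25 → Z
  i=19: Z-W =  3 → D
  i=20: A-C = 24 → Y
  i=21: W-K = 12 → M
  i=22: B-J = 18 → S
  i=23: N-L =  2 → C
  i=24: G-K = 22 → W
  i=25: F-G = 25 → Z
  i=26: Q-N =  3 → D
  shifts repeat with period 7: MSCWZDY

MSCWZDY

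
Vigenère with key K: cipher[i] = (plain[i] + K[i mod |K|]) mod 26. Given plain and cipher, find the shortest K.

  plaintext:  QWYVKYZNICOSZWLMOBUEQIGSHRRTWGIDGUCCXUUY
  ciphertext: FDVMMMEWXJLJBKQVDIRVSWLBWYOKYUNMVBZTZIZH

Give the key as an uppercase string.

  i= 0: F-Q = 15 → P
  i= 1: D-W =  7 → H
  i= 2: V-Y = 23 → X
  i= 3: M-V = 17 → R
  i= 4: M-K =  2 → C
  i= 5: M-Y = 14 → O
  i= 6: E-Z =  5 → F
  i= 7: W-N =  9 → J
  i= 8: X-I = 15 → P
  i= 9: J-C =  7 → H
  i=10: L-O = 23 → X
  i=11: J-S = 17 → R
  i=12: B-Z =  2 → C
  i=13: K-W = 14 → O
  i=14: Q-L =  5 → F
  i=15: V-M =  9 → J
  i=16: D-O = 15 → P
  i=17: I-B =  7 → H
  i=18: R-U = 23 → X
  i=19: V-E = 17 → R
  i=20: S-Q =  2 → C
  i=21: W-I = 14 → O
  i=22: L-G =  5 → F
  i=23: B-S =  9 → J
  i=24: W-H = 15 → P
  i=25: Y-R =  7 → H
  i=26: O-R = 23 → X
  i=27: K-T = 17 → R
  i=28: Y-W =  2 → C
  i=29: U-G = 14 → O
  i=30: N-I =  5 → F
  i=31: M-D =  9 → J
  i=32: V-G = 15 → P
  i=33: B-U =  7 → H
  i=34: Z-C = 23 → X
  i=35: T-C = 17 → R
  i=36: Z-X =  2 → C
  i=37: I-U = 14 → O
  i=38: Z-U =  5 → F
  i=39: H-Y =  9 → J
  shifts repeat with period 8: PHXRCOFJ

PHXRCOFJ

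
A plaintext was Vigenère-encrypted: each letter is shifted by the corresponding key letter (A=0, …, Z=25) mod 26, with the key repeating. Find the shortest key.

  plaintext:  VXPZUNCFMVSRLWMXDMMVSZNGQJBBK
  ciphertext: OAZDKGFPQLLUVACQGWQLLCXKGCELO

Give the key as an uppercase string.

  i= 0: O-V = 19 → T
  i= 1: A-X =  3 → D
  i= 2: Z-P = 10 → K
  i= 3: D-Z =  4 → E
  i= 4: K-U = 16 → Q
  i= 5: G-N = 19 → T
  i= 6: F-C =  3 → D
  i= 7: P-F = 10 → K
  i= 8: Q-M =  4 → E
  i= 9: L-V = 16 → Q
  i=10: L-S = 19 → T
  i=11: U-R =  3 → D
  i=12: V-L = 10 → K
  i=13: A-W =  4 → E
  i=14: C-M = 16 → Q
  i=15: Q-X = 19 → T
  i=16: G-D =  3 → D
  i=17: W-M = 10 → K
  i=18: Q-M =  4 → E
  i=19: L-V = 16 → Q
  i=20: L-S = 19 → T
  i=21: C-Z =  3 → D
  i=22: X-N = 10 → K
  i=23: K-G =  4 → E
  i=24: G-Q = 16 → Q
  i=25: C-J = 19 → T
  i=26: E-B =  3 → D
  i=27: L-B = 10 → K
  i=28: O-K =  4 → E
  shifts repeat with period 5: TDKEQ

TDKEQ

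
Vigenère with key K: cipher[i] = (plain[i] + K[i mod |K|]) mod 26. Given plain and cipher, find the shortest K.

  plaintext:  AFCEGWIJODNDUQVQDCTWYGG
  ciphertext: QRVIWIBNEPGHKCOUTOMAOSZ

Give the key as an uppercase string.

  i= 0: Q-A = 16 → Q
  i= 1: R-F = 12 → M
  i= 2: V-C = 19 → T
  i= 3: I-E =  4 → E
  i= 4: W-G = 16 → Q
  i= 5: I-W = 12 → M
  i= 6: B-I = 19 → T
  i= 7: N-J =  4 → E
  i= 8: E-O = 16 → Q
  i= 9: P-D = 12 → M
  i=10: G-N = 19 → T
  i=11: H-D =  4 → E
  i=12: K-U = 16 → Q
  i=13: C-Q = 12 → M
  i=14: O-V = 19 → T
  i=15: U-Q =  4 → E
  i=16: T-D = 16 → Q
  i=17: O-C = 12 → M
  i=18: M-T = 19 → T
  i=19: A-W =  4 → E
  i=20: O-Y = 16 → Q
  i=21: S-G = 12 → M
  i=22: Z-G = 19 → T
  shifts repeat with period 4: QMTE

QMTE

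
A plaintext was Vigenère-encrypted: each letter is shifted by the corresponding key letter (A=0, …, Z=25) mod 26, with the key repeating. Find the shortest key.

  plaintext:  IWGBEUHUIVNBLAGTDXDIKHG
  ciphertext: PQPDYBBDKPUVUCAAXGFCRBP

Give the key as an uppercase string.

  i= 0: P-I =  7 → H
  i= 1: Q-W = 20 → U
  i= 2: P-G =  9 → J
  i= 3: D-B =  2 → C
  i= 4: Y-E = 20 → U
  i= 5: B-U =  7 → H
  i= 6: B-H = 20 → U
  i= 7: D-U =  9 → J
  i= 8: K-I =  2 → C
  i= 9: P-V = 20 → U
  i=10: U-N =  7 → H
  i=11: V-B = 20 → U
  i=12: U-L =  9 → J
  i=13: C-A =  2 → C
  i=14: A-G = 20 → U
  i=15: A-T =  7 → H
  i=16: X-D = 20 → U
  i=17: G-X =  9 → J
  i=18: F-D =  2 → C
  i=19: C-I = 20 → U
  i=20: R-K =  7 → H
  i=21: B-H = 20 → U
  i=22: P-G =  9 → J
  shifts repeat with period 5: HUJCU

HUJCU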